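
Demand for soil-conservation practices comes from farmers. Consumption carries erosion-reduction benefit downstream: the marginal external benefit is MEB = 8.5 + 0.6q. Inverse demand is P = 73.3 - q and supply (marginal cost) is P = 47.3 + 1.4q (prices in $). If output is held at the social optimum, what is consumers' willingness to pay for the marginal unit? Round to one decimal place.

Social marginal benefit = demand + MEB = 81.8 - 0.4q.
Set SMB = MC: 81.8 - 0.4q = 47.3 + 1.4q → q* = 19.1667.
Consumer price on the demand curve at q*: 73.3 − 1.0×19.1667 = 54.1333.

P = $54.1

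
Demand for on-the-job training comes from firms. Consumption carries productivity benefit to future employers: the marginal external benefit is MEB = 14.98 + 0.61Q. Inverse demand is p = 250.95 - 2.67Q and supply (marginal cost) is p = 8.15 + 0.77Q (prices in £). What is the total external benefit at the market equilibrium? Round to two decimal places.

Market equilibrium (private): 8.15 + 0.77Q = 250.95 - 2.67Q → Q_m = 70.5814.
Total external benefit = ∫₀^{Q_m} (14.98 + 0.61Q) dQ = 14.98×70.5814 + ½×0.61×70.5814² = 2576.7382.

£2576.74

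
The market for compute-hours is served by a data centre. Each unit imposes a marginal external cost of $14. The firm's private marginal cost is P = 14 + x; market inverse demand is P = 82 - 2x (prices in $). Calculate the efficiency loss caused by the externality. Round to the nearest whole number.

Market equilibrium (private): 14 + x = 82 - 2x → x_m = 22.6667.
Social marginal cost = private MC + MEC = 28 + x.
Set SMC = demand: 28 + x = 82 - 2x → x* = 18.0000.
Between x* and x_m the wedge SMC − demand runs linearly from 0 to MEC(x_m), so the loss is a triangle.
DWL = ½ × 4.6667 × 14.0000 = 32.6669.

DWL = $33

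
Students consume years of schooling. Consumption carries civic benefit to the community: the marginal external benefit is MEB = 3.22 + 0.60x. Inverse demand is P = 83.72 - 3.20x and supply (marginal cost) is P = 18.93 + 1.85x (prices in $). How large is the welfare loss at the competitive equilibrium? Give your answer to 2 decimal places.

Market equilibrium (private): 18.93 + 1.85x = 83.72 - 3.20x → x_m = 12.8297.
Social marginal benefit = demand + MEB = 86.94 - 2.60x.
Set SMB = MC: 86.94 - 2.60x = 18.93 + 1.85x → x* = 15.2831.
Height of the DWL triangle at x_m is SMB(x_m) − MC(x_m) = MEB(x_m) = 10.9178.
DWL = ½ × 2.4534 × 10.9178 = 13.3929.

DWL = $13.39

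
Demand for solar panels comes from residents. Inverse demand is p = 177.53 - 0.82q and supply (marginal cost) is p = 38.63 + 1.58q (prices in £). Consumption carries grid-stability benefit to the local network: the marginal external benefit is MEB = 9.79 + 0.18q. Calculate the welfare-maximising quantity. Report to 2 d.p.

Social marginal benefit = demand + MEB = 187.32 - 0.64q.
Set SMB = MC: 187.32 - 0.64q = 38.63 + 1.58q → q* = 66.9775.

q* = 66.98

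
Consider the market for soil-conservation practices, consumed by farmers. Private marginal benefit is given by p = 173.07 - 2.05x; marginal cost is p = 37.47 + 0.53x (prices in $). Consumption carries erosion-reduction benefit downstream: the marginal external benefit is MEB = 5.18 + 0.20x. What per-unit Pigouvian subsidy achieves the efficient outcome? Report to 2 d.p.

subsidy = $17.01 per unit

Social marginal benefit = demand + MEB = 178.25 - 1.85x.
Set SMB = MC: 178.25 - 1.85x = 37.47 + 0.53x → x* = 59.1513.
The Pigouvian subsidy equals MEB at x*: 5.18 + 0.20×59.1513 = 17.0103.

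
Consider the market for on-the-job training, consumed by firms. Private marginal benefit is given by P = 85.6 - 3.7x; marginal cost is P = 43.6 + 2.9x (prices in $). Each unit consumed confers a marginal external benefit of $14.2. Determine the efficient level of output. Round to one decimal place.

x* = 8.5

Social marginal benefit = demand + MEB = 99.8 - 3.7x.
Set SMB = MC: 99.8 - 3.7x = 43.6 + 2.9x → x* = 8.5152.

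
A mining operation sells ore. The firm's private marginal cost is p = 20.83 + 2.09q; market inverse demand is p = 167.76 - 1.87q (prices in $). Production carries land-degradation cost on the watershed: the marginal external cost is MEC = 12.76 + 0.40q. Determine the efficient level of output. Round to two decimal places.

q* = 30.77

Social marginal cost = private MC + MEC = 33.59 + 2.49q.
Set SMC = demand: 33.59 + 2.49q = 167.76 - 1.87q → q* = 30.7729.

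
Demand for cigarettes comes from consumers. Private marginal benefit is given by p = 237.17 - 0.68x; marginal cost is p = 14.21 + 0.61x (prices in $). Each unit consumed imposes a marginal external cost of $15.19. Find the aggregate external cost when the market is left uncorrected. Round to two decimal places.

Market equilibrium (private): 14.21 + 0.61x = 237.17 - 0.68x → x_m = 172.8372.
Total external cost = MEC × x_m = 15.19 × 172.8372 = 2625.3971.

$2625.40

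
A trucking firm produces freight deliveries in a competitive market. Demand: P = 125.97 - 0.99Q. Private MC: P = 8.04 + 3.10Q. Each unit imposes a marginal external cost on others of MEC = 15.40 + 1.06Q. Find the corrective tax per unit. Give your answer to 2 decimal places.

Social marginal cost = private MC + MEC = 23.44 + 4.16Q.
Set SMC = demand: 23.44 + 4.16Q = 125.97 - 0.99Q → Q* = 19.9087.
The Pigouvian tax equals MEC at Q*: 15.40 + 1.06×19.9087 = 36.5032.

tax = 36.50 per unit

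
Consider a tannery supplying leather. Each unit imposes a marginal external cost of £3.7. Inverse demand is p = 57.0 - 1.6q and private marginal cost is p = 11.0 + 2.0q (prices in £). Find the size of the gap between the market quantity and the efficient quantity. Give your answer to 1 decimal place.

1.0 units

Market equilibrium (private): 11.0 + 2.0q = 57.0 - 1.6q → q_m = 12.7778.
Social marginal cost = private MC + MEC = 14.7 + 2.0q.
Set SMC = demand: 14.7 + 2.0q = 57.0 - 1.6q → q* = 11.7500.
Gap = |12.7778 − 11.7500| = 1.0278.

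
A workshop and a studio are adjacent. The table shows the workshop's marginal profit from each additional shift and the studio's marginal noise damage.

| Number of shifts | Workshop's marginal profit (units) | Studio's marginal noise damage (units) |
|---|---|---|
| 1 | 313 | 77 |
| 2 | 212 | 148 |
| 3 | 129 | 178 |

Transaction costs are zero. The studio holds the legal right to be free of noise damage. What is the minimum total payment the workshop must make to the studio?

225

Efficient level: marginal profit ≥ marginal noise damage through level 2, so k* = 2.
With the studio holding the right, the workshop must at least compensate total damage at k*: 77 + 148 = 225.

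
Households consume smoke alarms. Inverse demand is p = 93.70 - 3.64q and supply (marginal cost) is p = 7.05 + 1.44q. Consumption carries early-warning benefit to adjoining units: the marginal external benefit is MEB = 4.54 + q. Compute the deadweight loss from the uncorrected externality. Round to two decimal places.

DWL = 57.16

Market equilibrium (private): 7.05 + 1.44q = 93.70 - 3.64q → q_m = 17.0571.
Social marginal benefit = demand + MEB = 98.24 - 2.64q.
Set SMB = MC: 98.24 - 2.64q = 7.05 + 1.44q → q* = 22.3505.
The loss is the area between SMB and MC from q* to q_m; with linear curves that's a triangle of height MEB(q_m).
DWL = ½ × 5.2934 × 21.5971 = 57.1610.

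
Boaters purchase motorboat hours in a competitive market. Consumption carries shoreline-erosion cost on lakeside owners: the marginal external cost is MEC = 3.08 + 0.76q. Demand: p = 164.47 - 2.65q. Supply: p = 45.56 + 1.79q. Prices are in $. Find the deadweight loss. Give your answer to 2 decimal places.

DWL = $52.80

Market equilibrium (private): 45.56 + 1.79q = 164.47 - 2.65q → q_m = 26.7815.
Social marginal benefit = demand − MEC = 161.39 - 3.41q.
Set SMB = MC: 161.39 - 3.41q = 45.56 + 1.79q → q* = 22.2750.
Between q* and q_m the wedge MC − SMB runs linearly from 0 to MEC(q_m), so the loss is a triangle.
DWL = ½ × 4.5065 × 23.4340 = 52.8027.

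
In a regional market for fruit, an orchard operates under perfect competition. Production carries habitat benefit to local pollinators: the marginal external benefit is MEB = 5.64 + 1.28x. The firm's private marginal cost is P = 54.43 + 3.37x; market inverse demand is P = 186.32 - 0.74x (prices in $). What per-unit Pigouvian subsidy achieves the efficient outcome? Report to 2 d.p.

subsidy = $67.84 per unit

Social marginal cost = private MC − MEB = 48.79 + 2.09x.
Set SMC = demand: 48.79 + 2.09x = 186.32 - 0.74x → x* = 48.5972.
The Pigouvian subsidy equals MEB at x*: 5.64 + 1.28×48.5972 = 67.8444.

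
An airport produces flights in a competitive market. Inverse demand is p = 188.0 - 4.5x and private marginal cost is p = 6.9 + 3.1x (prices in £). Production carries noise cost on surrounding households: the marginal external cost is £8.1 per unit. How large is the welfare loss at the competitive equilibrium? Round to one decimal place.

DWL = £4.3

Market equilibrium (private): 6.9 + 3.1x = 188.0 - 4.5x → x_m = 23.8289.
Social marginal cost = private MC + MEC = 15.0 + 3.1x.
Set SMC = demand: 15.0 + 3.1x = 188.0 - 4.5x → x* = 22.7632.
The loss is the area between SMC and demand from x* to x_m; with linear curves that's a triangle of height MEC(x_m).
DWL = ½ × 1.0657 × 8.1000 = 4.3161.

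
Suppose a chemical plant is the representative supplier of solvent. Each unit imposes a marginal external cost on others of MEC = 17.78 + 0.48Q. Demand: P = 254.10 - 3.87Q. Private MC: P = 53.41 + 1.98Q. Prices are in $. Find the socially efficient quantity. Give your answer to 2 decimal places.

Social marginal cost = private MC + MEC = 71.19 + 2.46Q.
Set SMC = demand: 71.19 + 2.46Q = 254.10 - 3.87Q → Q* = 28.8957.

Q* = 28.90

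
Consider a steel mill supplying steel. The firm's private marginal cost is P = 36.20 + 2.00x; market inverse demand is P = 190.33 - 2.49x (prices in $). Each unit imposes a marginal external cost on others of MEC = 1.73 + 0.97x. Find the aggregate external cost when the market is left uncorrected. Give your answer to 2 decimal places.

Market equilibrium (private): 36.20 + 2.00x = 190.33 - 2.49x → x_m = 34.3274.
Total external cost = ∫₀^{x_m} (1.73 + 0.97x) dx = 1.73×34.3274 + ½×0.97×34.3274² = 630.8960.

$630.90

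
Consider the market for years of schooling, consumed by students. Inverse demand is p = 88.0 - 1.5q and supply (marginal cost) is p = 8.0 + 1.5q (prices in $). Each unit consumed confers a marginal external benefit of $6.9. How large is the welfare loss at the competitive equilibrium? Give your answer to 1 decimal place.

DWL = $7.9

Market equilibrium (private): 8.0 + 1.5q = 88.0 - 1.5q → q_m = 26.6667.
Social marginal benefit = demand + MEB = 94.9 - 1.5q.
Set SMB = MC: 94.9 - 1.5q = 8.0 + 1.5q → q* = 28.9667.
Between q* and q_m the wedge SMB − MC runs linearly from 0 to MEB(q_m), so the loss is a triangle.
DWL = ½ × 2.3000 × 6.9000 = 7.9350.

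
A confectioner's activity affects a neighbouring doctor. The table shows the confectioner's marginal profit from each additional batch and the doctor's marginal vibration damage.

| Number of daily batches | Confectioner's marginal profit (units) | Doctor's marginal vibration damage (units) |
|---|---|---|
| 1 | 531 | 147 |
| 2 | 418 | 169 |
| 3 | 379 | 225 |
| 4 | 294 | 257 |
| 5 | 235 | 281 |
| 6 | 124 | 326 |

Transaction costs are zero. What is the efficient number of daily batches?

Bargaining reaches the level where marginal profit last exceeds marginal vibration damage.
That holds through level 4 (294 ≥ 257) but not at 5 (235 < 281).

4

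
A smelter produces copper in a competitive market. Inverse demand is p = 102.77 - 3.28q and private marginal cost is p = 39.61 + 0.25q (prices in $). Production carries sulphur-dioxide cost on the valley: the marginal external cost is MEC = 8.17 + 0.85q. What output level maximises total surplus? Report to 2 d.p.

Social marginal cost = private MC + MEC = 47.78 + 1.10q.
Set SMC = demand: 47.78 + 1.10q = 102.77 - 3.28q → q* = 12.5548.

q* = 12.55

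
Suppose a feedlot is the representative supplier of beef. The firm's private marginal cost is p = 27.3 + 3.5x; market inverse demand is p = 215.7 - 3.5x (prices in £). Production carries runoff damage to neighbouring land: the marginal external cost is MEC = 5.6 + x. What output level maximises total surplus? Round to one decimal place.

Social marginal cost = private MC + MEC = 32.9 + 4.5x.
Set SMC = demand: 32.9 + 4.5x = 215.7 - 3.5x → x* = 22.8500.

x* = 22.9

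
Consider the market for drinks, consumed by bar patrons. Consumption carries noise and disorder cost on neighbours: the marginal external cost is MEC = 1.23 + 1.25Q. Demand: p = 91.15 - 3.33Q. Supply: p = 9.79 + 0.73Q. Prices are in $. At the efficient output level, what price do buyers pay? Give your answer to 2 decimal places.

P = $40.90

Social marginal benefit = demand − MEC = 89.92 - 4.58Q.
Set SMB = MC: 89.92 - 4.58Q = 9.79 + 0.73Q → Q* = 15.0904.
Consumer price on the demand curve at Q*: 91.15 − 3.33×15.0904 = 40.8990.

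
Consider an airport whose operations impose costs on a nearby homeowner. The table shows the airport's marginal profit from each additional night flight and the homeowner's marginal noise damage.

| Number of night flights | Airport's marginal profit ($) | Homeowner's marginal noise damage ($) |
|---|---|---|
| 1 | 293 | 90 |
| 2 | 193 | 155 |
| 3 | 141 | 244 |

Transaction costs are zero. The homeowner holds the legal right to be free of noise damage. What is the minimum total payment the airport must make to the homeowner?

Efficient level: marginal profit ≥ marginal noise damage through level 2, so k* = 2.
With the homeowner holding the right, the airport must at least compensate total damage at k*: 90 + 155 = 245.

$245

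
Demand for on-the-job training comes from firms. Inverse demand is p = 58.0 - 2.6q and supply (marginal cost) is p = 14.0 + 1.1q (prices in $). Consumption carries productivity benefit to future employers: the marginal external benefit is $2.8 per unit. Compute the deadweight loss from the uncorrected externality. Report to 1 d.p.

DWL = $1.1

Market equilibrium (private): 14.0 + 1.1q = 58.0 - 2.6q → q_m = 11.8919.
Social marginal benefit = demand + MEB = 60.8 - 2.6q.
Set SMB = MC: 60.8 - 2.6q = 14.0 + 1.1q → q* = 12.6486.
Height of the DWL triangle at q_m is SMB(q_m) − MC(q_m) = MEB(q_m) = 2.8000.
DWL = ½ × 0.7567 × 2.8000 = 1.0594.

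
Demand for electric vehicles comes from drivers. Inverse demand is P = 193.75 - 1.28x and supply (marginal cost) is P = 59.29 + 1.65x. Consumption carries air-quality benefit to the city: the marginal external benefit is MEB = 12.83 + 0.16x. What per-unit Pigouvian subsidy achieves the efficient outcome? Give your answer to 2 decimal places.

Social marginal benefit = demand + MEB = 206.58 - 1.12x.
Set SMB = MC: 206.58 - 1.12x = 59.29 + 1.65x → x* = 53.1733.
The Pigouvian subsidy equals MEB at x*: 12.83 + 0.16×53.1733 = 21.3377.

subsidy = 21.34 per unit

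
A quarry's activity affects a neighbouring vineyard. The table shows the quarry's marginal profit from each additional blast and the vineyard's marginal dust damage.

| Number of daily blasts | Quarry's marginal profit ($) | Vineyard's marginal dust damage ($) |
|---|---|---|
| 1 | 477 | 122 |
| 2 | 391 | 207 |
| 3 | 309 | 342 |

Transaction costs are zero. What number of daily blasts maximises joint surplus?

Bargaining reaches the level where marginal profit last exceeds marginal dust damage.
That holds through level 2 (391 ≥ 207) but not at 3 (309 < 342).

2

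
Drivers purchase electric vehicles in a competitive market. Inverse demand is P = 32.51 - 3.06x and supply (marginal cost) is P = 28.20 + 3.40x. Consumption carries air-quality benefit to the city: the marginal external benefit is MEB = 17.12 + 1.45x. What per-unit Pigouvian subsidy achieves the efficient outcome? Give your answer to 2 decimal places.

Social marginal benefit = demand + MEB = 49.63 - 1.61x.
Set SMB = MC: 49.63 - 1.61x = 28.20 + 3.40x → x* = 4.2774.
The Pigouvian subsidy equals MEB at x*: 17.12 + 1.45×4.2774 = 23.3222.

subsidy = 23.32 per unit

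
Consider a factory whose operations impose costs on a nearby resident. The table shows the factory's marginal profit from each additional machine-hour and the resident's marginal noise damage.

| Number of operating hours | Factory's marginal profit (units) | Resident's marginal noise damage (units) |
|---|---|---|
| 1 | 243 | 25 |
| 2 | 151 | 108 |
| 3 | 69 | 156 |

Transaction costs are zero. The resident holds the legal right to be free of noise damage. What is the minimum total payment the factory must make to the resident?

Efficient level: marginal profit ≥ marginal noise damage through level 2, so k* = 2.
With the resident holding the right, the factory must at least compensate total damage at k*: 25 + 108 = 133.

133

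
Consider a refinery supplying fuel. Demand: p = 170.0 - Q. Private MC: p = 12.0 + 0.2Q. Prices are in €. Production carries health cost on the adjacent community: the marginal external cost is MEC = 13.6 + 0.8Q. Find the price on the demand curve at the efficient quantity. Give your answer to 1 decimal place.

Social marginal cost = private MC + MEC = 25.6 + Q.
Set SMC = demand: 25.6 + Q = 170.0 - Q → Q* = 72.2000.
Consumer price on the demand curve at Q*: 170.0 − 1.0×72.2000 = 97.8000.

P = €97.8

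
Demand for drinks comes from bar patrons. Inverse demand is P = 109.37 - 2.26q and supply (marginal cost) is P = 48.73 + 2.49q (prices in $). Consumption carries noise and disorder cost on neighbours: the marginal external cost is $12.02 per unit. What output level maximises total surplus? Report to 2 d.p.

q* = 10.24

Social marginal benefit = demand − MEC = 97.35 - 2.26q.
Set SMB = MC: 97.35 - 2.26q = 48.73 + 2.49q → q* = 10.2358.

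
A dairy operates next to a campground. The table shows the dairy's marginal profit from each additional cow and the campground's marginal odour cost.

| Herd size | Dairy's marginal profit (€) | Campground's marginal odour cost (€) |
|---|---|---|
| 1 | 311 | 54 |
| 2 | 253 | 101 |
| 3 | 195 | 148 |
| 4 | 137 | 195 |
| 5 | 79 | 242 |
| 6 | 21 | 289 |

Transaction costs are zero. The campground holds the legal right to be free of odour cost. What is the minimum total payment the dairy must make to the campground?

€303

Efficient level: marginal profit ≥ marginal odour cost through level 3, so k* = 3.
With the campground holding the right, the dairy must at least compensate total damage at k*: 54 + 101 + 148 = 303.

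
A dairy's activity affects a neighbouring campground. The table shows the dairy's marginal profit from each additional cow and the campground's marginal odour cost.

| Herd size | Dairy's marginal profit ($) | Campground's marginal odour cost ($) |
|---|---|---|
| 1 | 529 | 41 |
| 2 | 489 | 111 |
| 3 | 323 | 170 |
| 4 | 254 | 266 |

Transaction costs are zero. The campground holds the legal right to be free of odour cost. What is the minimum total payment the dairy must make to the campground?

Efficient level: marginal profit ≥ marginal odour cost through level 3, so k* = 3.
With the campground holding the right, the dairy must at least compensate total damage at k*: 41 + 111 + 170 = 322.

$322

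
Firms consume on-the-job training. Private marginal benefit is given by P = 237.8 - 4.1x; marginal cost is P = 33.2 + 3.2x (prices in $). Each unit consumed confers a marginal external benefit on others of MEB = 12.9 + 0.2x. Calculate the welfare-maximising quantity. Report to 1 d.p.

Social marginal benefit = demand + MEB = 250.7 - 3.9x.
Set SMB = MC: 250.7 - 3.9x = 33.2 + 3.2x → x* = 30.6338.

x* = 30.6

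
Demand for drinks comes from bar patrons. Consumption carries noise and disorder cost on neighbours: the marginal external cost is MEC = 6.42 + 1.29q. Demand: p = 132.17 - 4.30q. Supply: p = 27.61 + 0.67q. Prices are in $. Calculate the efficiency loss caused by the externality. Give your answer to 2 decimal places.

Market equilibrium (private): 27.61 + 0.67q = 132.17 - 4.30q → q_m = 21.0382.
Social marginal benefit = demand − MEC = 125.75 - 5.59q.
Set SMB = MC: 125.75 - 5.59q = 27.61 + 0.67q → q* = 15.6773.
Between q* and q_m the wedge MC − SMB runs linearly from 0 to MEC(q_m), so the loss is a triangle.
DWL = ½ × 5.3609 × 33.5593 = 89.9540.

DWL = $89.95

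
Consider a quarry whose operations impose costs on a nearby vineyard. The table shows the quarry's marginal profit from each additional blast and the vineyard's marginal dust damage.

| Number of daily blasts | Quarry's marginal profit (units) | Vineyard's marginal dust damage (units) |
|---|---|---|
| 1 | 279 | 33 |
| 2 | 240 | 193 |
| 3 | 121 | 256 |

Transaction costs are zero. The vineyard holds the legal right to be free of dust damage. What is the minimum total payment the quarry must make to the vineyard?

226

Efficient level: marginal profit ≥ marginal dust damage through level 2, so k* = 2.
With the vineyard holding the right, the quarry must at least compensate total damage at k*: 33 + 193 = 226.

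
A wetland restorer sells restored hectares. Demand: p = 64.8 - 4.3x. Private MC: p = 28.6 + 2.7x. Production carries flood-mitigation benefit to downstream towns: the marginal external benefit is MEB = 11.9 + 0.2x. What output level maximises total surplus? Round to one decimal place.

Social marginal cost = private MC − MEB = 16.7 + 2.5x.
Set SMC = demand: 16.7 + 2.5x = 64.8 - 4.3x → x* = 7.0735.

x* = 7.1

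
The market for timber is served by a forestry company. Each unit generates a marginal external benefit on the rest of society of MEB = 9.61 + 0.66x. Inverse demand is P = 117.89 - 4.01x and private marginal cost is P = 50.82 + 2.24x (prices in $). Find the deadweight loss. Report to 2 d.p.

DWL = $24.92

Market equilibrium (private): 50.82 + 2.24x = 117.89 - 4.01x → x_m = 10.7312.
Social marginal cost = private MC − MEB = 41.21 + 1.58x.
Set SMC = demand: 41.21 + 1.58x = 117.89 - 4.01x → x* = 13.7174.
The loss is the area between SMC and demand from x* to x_m; with linear curves that's a triangle of height MEB(x_m).
DWL = ½ × 2.9862 × 16.6926 = 24.9237.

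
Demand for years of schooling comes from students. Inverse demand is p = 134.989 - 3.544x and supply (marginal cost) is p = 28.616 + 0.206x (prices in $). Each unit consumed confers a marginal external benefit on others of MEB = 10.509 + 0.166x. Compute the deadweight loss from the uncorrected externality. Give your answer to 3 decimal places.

Market equilibrium (private): 28.616 + 0.206x = 134.989 - 3.544x → x_m = 28.3661.
Social marginal benefit = demand + MEB = 145.498 - 3.378x.
Set SMB = MC: 145.498 - 3.378x = 28.616 + 0.206x → x* = 32.6122.
The welfare-loss triangle has base |x_m − x*| and height MEB(x_m) (the vertical gap between SMB and MC is zero at x* and MEB at x_m).
DWL = ½ × 4.2461 × 15.2178 = 32.3082.

DWL = $32.308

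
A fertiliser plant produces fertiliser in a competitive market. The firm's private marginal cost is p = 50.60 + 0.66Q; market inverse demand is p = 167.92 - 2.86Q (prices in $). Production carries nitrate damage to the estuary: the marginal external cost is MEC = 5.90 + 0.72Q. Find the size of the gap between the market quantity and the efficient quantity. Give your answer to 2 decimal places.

7.05 units

Market equilibrium (private): 50.60 + 0.66Q = 167.92 - 2.86Q → Q_m = 33.3295.
Social marginal cost = private MC + MEC = 56.50 + 1.38Q.
Set SMC = demand: 56.50 + 1.38Q = 167.92 - 2.86Q → Q* = 26.2783.
Gap = |33.3295 − 26.2783| = 7.0512.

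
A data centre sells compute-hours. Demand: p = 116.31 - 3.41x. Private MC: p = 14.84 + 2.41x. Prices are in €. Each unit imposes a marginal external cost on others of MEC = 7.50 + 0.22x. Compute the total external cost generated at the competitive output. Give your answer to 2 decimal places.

€164.20

Market equilibrium (private): 14.84 + 2.41x = 116.31 - 3.41x → x_m = 17.4347.
Total external cost = ∫₀^{x_m} (7.50 + 0.22x) dx = 7.50×17.4347 + ½×0.22×17.4347² = 164.1968.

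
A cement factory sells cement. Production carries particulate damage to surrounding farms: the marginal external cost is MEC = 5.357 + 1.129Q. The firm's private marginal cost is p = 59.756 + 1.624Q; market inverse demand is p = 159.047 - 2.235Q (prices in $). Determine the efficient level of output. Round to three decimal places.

Social marginal cost = private MC + MEC = 65.113 + 2.753Q.
Set SMC = demand: 65.113 + 2.753Q = 159.047 - 2.235Q → Q* = 18.8320.

Q* = 18.832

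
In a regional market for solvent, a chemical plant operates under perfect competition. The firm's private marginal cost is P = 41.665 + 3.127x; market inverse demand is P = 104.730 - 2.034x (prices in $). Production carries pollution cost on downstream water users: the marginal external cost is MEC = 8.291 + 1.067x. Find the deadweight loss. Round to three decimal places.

DWL = $36.523

Market equilibrium (private): 41.665 + 3.127x = 104.730 - 2.034x → x_m = 12.2195.
Social marginal cost = private MC + MEC = 49.956 + 4.194x.
Set SMC = demand: 49.956 + 4.194x = 104.730 - 2.034x → x* = 8.7948.
The welfare-loss triangle has base |x_m − x*| and height MEC(x_m) (the vertical gap between SMC and demand is zero at x* and MEC at x_m).
DWL = ½ × 3.4247 × 21.3292 = 36.5231.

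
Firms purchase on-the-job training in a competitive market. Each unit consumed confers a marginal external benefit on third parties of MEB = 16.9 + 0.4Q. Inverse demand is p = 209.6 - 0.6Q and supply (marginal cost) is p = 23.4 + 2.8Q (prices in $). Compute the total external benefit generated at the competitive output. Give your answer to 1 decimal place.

Market equilibrium (private): 23.4 + 2.8Q = 209.6 - 0.6Q → Q_m = 54.7647.
Total external benefit = ∫₀^{Q_m} (16.9 + 0.4Q) dQ = 16.9×54.7647 + ½×0.4×54.7647² = 1525.3579.

$1525.4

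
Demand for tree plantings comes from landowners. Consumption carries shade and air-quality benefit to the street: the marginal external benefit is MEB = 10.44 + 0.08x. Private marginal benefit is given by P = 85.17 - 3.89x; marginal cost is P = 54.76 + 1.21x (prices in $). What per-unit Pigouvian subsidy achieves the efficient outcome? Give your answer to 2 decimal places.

Social marginal benefit = demand + MEB = 95.61 - 3.81x.
Set SMB = MC: 95.61 - 3.81x = 54.76 + 1.21x → x* = 8.1375.
The Pigouvian subsidy equals MEB at x*: 10.44 + 0.08×8.1375 = 11.0910.

subsidy = $11.09 per unit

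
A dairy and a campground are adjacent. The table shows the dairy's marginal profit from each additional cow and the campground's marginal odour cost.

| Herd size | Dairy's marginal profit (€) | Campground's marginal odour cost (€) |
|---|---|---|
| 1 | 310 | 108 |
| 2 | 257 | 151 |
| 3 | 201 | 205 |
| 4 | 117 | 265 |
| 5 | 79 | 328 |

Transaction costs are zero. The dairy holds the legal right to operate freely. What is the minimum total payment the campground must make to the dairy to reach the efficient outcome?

Left alone the dairy would choose level 5 (marginal profit stays positive).
Efficient level: k* = 2 (marginal profit ≥ marginal odour cost through 2).
The campground must at least cover the dairy's forgone profit from cutting 5→2: 201 + 117 + 79 = 397.

€397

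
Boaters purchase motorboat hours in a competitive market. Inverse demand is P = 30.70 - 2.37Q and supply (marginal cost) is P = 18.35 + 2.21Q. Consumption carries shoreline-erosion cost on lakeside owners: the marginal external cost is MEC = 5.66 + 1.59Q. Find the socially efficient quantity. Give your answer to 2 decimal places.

Social marginal benefit = demand − MEC = 25.04 - 3.96Q.
Set SMB = MC: 25.04 - 3.96Q = 18.35 + 2.21Q → Q* = 1.0843.

Q* = 1.08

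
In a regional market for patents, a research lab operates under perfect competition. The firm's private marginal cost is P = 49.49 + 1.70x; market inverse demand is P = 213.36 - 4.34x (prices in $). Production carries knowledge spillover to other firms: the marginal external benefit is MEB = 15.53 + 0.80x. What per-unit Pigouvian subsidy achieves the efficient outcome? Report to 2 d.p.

subsidy = $42.92 per unit

Social marginal cost = private MC − MEB = 33.96 + 0.90x.
Set SMC = demand: 33.96 + 0.90x = 213.36 - 4.34x → x* = 34.2366.
The Pigouvian subsidy equals MEB at x*: 15.53 + 0.80×34.2366 = 42.9193.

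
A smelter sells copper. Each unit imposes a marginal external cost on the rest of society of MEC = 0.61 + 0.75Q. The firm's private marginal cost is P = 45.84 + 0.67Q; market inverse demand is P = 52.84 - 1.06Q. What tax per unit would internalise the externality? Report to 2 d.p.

Social marginal cost = private MC + MEC = 46.45 + 1.42Q.
Set SMC = demand: 46.45 + 1.42Q = 52.84 - 1.06Q → Q* = 2.5766.
The Pigouvian tax equals MEC at Q*: 0.61 + 0.75×2.5766 = 2.5425.

tax = 2.54 per unit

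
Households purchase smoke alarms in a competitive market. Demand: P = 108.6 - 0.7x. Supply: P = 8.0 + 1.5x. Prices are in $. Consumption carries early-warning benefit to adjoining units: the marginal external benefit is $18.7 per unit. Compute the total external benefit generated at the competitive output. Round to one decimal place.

Market equilibrium (private): 8.0 + 1.5x = 108.6 - 0.7x → x_m = 45.7273.
Total external benefit = MEB × x_m = 18.7 × 45.7273 = 855.1005.

$855.1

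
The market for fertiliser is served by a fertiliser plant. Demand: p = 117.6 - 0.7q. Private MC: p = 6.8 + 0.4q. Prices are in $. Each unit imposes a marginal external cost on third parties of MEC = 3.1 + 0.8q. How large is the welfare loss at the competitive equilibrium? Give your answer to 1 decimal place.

Market equilibrium (private): 6.8 + 0.4q = 117.6 - 0.7q → q_m = 100.7273.
Social marginal cost = private MC + MEC = 9.9 + 1.2q.
Set SMC = demand: 9.9 + 1.2q = 117.6 - 0.7q → q* = 56.6842.
The welfare-loss triangle has base |q_m − q*| and height MEC(q_m) (the vertical gap between SMC and demand is zero at q* and MEC at q_m).
DWL = ½ × 44.0431 × 83.6818 = 1842.8029.

DWL = $1842.8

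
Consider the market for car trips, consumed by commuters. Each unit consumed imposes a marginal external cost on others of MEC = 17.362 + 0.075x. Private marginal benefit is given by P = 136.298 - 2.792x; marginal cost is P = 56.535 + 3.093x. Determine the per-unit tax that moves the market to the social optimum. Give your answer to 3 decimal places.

tax = 18.147 per unit

Social marginal benefit = demand − MEC = 118.936 - 2.867x.
Set SMB = MC: 118.936 - 2.867x = 56.535 + 3.093x → x* = 10.4700.
The Pigouvian tax equals MEC at x*: 17.362 + 0.075×10.4700 = 18.1473.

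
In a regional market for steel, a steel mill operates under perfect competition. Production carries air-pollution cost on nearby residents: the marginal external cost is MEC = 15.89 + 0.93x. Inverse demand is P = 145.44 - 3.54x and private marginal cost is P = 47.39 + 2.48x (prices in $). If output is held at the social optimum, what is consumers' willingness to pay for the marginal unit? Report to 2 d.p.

Social marginal cost = private MC + MEC = 63.28 + 3.41x.
Set SMC = demand: 63.28 + 3.41x = 145.44 - 3.54x → x* = 11.8216.
Consumer price on the demand curve at x*: 145.44 − 3.54×11.8216 = 103.5915.

P = $103.59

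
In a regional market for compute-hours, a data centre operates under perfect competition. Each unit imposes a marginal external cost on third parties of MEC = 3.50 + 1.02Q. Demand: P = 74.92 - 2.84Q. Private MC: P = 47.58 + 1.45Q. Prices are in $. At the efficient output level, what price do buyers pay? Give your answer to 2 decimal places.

P = $62.17

Social marginal cost = private MC + MEC = 51.08 + 2.47Q.
Set SMC = demand: 51.08 + 2.47Q = 74.92 - 2.84Q → Q* = 4.4896.
Consumer price on the demand curve at Q*: 74.92 − 2.84×4.4896 = 62.1695.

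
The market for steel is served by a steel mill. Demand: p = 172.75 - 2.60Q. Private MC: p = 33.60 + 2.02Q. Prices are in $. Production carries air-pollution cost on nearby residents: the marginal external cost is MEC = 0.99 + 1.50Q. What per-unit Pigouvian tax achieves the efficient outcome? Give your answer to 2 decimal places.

tax = $34.85 per unit

Social marginal cost = private MC + MEC = 34.59 + 3.52Q.
Set SMC = demand: 34.59 + 3.52Q = 172.75 - 2.60Q → Q* = 22.5752.
The Pigouvian tax equals MEC at Q*: 0.99 + 1.50×22.5752 = 34.8528.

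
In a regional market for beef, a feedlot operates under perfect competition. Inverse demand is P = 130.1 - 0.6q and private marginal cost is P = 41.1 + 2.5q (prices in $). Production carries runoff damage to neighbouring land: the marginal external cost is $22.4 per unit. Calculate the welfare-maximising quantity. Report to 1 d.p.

q* = 21.5

Social marginal cost = private MC + MEC = 63.5 + 2.5q.
Set SMC = demand: 63.5 + 2.5q = 130.1 - 0.6q → q* = 21.4839.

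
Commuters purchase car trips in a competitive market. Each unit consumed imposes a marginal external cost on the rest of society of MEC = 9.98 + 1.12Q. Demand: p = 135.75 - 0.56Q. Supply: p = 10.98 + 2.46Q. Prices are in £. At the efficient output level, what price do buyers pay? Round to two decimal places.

P = £120.22

Social marginal benefit = demand − MEC = 125.77 - 1.68Q.
Set SMB = MC: 125.77 - 1.68Q = 10.98 + 2.46Q → Q* = 27.7271.
Consumer price on the demand curve at Q*: 135.75 − 0.56×27.7271 = 120.2228.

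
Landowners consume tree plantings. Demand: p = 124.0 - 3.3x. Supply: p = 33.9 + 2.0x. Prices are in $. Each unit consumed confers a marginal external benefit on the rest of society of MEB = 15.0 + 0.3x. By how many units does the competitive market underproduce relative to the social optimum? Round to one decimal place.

Market equilibrium (private): 33.9 + 2.0x = 124.0 - 3.3x → x_m = 17.0000.
Social marginal benefit = demand + MEB = 139.0 - 3.0x.
Set SMB = MC: 139.0 - 3.0x = 33.9 + 2.0x → x* = 21.0200.
Gap = |17.0000 − 21.0200| = 4.0200.

4.0 units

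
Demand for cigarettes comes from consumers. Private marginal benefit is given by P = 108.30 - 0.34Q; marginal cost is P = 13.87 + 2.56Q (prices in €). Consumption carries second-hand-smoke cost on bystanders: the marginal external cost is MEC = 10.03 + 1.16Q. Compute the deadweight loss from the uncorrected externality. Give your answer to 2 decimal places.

DWL = €281.41

Market equilibrium (private): 13.87 + 2.56Q = 108.30 - 0.34Q → Q_m = 32.5621.
Social marginal benefit = demand − MEC = 98.27 - 1.50Q.
Set SMB = MC: 98.27 - 1.50Q = 13.87 + 2.56Q → Q* = 20.7882.
Height of the DWL triangle at Q_m is MC(Q_m) − SMB(Q_m) = MEC(Q_m) = 47.8020.
DWL = ½ × 11.7739 × 47.8020 = 281.4080.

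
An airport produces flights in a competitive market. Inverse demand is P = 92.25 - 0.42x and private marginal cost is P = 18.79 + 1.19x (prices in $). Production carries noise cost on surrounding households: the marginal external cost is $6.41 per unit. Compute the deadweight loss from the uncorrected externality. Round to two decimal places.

DWL = $12.76

Market equilibrium (private): 18.79 + 1.19x = 92.25 - 0.42x → x_m = 45.6273.
Social marginal cost = private MC + MEC = 25.20 + 1.19x.
Set SMC = demand: 25.20 + 1.19x = 92.25 - 0.42x → x* = 41.6460.
The welfare-loss triangle has base |x_m − x*| and height MEC(x_m) (the vertical gap between SMC and demand is zero at x* and MEC at x_m).
DWL = ½ × 3.9813 × 6.4100 = 12.7601.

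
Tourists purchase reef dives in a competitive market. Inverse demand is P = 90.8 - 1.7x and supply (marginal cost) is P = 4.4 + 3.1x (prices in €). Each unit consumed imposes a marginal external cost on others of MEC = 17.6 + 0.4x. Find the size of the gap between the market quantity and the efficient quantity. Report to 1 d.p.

Market equilibrium (private): 4.4 + 3.1x = 90.8 - 1.7x → x_m = 18.0000.
Social marginal benefit = demand − MEC = 73.2 - 2.1x.
Set SMB = MC: 73.2 - 2.1x = 4.4 + 3.1x → x* = 13.2308.
Gap = |18.0000 − 13.2308| = 4.7692.

4.8 units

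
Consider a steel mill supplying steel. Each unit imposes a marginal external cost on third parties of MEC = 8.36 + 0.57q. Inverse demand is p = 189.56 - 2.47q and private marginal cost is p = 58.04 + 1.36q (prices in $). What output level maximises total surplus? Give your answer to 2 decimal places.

q* = 27.99

Social marginal cost = private MC + MEC = 66.40 + 1.93q.
Set SMC = demand: 66.40 + 1.93q = 189.56 - 2.47q → q* = 27.9909.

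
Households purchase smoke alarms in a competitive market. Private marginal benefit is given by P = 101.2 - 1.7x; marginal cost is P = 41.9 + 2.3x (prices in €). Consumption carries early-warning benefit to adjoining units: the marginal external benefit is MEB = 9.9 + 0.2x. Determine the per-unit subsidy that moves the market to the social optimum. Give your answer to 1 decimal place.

Social marginal benefit = demand + MEB = 111.1 - 1.5x.
Set SMB = MC: 111.1 - 1.5x = 41.9 + 2.3x → x* = 18.2105.
The Pigouvian subsidy equals MEB at x*: 9.9 + 0.2×18.2105 = 13.5421.

subsidy = €13.5 per unit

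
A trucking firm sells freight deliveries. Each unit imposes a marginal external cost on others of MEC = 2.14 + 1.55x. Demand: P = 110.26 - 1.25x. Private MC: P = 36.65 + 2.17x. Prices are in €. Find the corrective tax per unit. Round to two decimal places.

Social marginal cost = private MC + MEC = 38.79 + 3.72x.
Set SMC = demand: 38.79 + 3.72x = 110.26 - 1.25x → x* = 14.3803.
The Pigouvian tax equals MEC at x*: 2.14 + 1.55×14.3803 = 24.4295.

tax = €24.43 per unit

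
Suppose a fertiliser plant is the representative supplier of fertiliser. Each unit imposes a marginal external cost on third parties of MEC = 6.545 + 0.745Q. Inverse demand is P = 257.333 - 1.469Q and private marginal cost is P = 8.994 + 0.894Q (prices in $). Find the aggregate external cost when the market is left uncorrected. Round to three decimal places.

Market equilibrium (private): 8.994 + 0.894Q = 257.333 - 1.469Q → Q_m = 105.0948.
Total external cost = ∫₀^{Q_m} (6.545 + 0.745Q) dQ = 6.545×105.0948 + ½×0.745×105.0948² = 4802.0770.

$4802.077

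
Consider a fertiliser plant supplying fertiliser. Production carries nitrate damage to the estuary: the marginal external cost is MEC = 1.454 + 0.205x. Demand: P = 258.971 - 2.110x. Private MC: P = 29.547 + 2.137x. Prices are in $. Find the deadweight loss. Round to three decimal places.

DWL = $17.627

Market equilibrium (private): 29.547 + 2.137x = 258.971 - 2.110x → x_m = 54.0202.
Social marginal cost = private MC + MEC = 31.001 + 2.342x.
Set SMC = demand: 31.001 + 2.342x = 258.971 - 2.110x → x* = 51.2062.
The loss is the area between SMC and demand from x* to x_m; with linear curves that's a triangle of height MEC(x_m).
DWL = ½ × 2.8140 × 12.5282 = 17.6272.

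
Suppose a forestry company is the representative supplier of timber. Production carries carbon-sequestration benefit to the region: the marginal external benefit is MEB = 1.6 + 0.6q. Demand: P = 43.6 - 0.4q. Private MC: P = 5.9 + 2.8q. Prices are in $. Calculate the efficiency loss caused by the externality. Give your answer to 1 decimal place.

Market equilibrium (private): 5.9 + 2.8q = 43.6 - 0.4q → q_m = 11.7813.
Social marginal cost = private MC − MEB = 4.3 + 2.2q.
Set SMC = demand: 4.3 + 2.2q = 43.6 - 0.4q → q* = 15.1154.
The loss is the area between SMC and demand from q* to q_m; with linear curves that's a triangle of height MEB(q_m).
DWL = ½ × 3.3341 × 8.6688 = 14.4513.

DWL = $14.5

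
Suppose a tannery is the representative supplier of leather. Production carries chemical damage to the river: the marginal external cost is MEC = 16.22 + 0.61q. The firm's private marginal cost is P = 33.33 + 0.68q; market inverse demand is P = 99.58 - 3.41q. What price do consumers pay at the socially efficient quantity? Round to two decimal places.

P = 63.28

Social marginal cost = private MC + MEC = 49.55 + 1.29q.
Set SMC = demand: 49.55 + 1.29q = 99.58 - 3.41q → q* = 10.6447.
Consumer price on the demand curve at q*: 99.58 − 3.41×10.6447 = 63.2816.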